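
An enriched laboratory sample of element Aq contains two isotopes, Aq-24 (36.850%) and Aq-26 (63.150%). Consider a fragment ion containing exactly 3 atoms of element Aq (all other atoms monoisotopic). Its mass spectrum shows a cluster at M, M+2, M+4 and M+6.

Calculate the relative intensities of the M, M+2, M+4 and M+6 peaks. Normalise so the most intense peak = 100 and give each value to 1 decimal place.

11.4 : 58.4 : 100.0 : 57.1

Expanding (0.36850 + 0.63150)^3:
P(M) = 0.36850^3 = 0.050039
P(M+2) = 3 × 0.36850^2 × 0.63150^1 = 0.257258
P(M+4) = 3 × 0.36850^1 × 0.63150^2 = 0.440865
P(M+6) = 0.63150^3 = 0.251837
The M+4 peak is largest (0.440865); scaling to 100 gives 11.4 : 58.4 : 100.0 : 57.1.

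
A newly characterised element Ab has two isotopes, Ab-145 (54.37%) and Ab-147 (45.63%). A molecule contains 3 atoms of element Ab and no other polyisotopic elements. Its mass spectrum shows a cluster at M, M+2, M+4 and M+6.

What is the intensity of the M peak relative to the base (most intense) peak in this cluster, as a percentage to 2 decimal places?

39.72%

Term probabilities: M 0.1607, M+2 0.4047, M+4 0.3396, M+6 0.0950. Base peak = M+2.
P(M+2) = C(3,1) × 0.5437^2 × 0.4563^1 = 3 × 0.29560969 × 0.4563 = 0.404660 (base)
P(M) = C(3,0) × 0.5437^3 × 0.4563^0 = 1 × 0.16072299 × 1.0000 = 0.160723
Relative intensity = 0.160723 / 0.404660 × 100 = 39.72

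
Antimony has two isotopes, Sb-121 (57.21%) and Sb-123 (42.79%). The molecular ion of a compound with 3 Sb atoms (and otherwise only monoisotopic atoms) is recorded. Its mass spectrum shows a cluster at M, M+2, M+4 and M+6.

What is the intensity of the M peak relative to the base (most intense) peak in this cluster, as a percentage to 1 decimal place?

44.6%

(0.5721 + 0.4279)^3 gives M 0.1872, M+2 0.4202, M+4 0.3143, M+6 0.0783; the largest is M+2.
P(M+2) = C(3,1) × 0.5721^2 × 0.4279^1 = 3 × 0.32729841 × 0.4279 = 0.420153 (base)
P(M) = C(3,0) × 0.5721^3 × 0.4279^0 = 1 × 0.18724742 × 1.0000 = 0.187247
Relative intensity = 0.187247 / 0.420153 × 100 = 44.6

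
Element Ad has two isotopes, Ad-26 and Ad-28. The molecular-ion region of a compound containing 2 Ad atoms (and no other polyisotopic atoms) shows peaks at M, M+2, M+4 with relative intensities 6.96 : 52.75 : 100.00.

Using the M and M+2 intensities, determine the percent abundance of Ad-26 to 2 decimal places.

Let p = fractional abundance of Ad-26. I(M+2)/I(M) = [C(2,1)·p^1·(1−p)] / p^2 = 2·(1−p)/p = 52.75/6.96 = 7.5790
(1−p)/p = 7.5790/2 = 3.7895  ⇒  p = 1/(1 + 3.7895) = 0.2088
Ad-26: 20.88%, Ad-28: 79.12%.

20.88%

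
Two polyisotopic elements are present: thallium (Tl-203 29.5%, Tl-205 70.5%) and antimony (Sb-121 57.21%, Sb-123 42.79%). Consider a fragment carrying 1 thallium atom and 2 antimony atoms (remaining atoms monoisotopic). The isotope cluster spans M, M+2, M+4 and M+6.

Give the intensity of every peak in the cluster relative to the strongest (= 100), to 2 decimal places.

24.19 : 93.99 : 100.00 : 32.34

Thallium pattern (n=1): 0.2950 : 0.7050
Antimony pattern (n=2): 0.32729841 : 0.48960318 : 0.18309841
Convolve the two distributions (both contribute in 2-u steps):
  M: 0.2950×0.32729841 = 0.096553
  M+2: 0.2950×0.48960318 + 0.7050×0.32729841 = 0.375178
  M+4: 0.2950×0.18309841 + 0.7050×0.48960318 = 0.399184
  M+6: 0.7050×0.18309841 = 0.129084
Scale to base peak (0.399184) = 100: 24.19 : 93.99 : 100.00 : 32.34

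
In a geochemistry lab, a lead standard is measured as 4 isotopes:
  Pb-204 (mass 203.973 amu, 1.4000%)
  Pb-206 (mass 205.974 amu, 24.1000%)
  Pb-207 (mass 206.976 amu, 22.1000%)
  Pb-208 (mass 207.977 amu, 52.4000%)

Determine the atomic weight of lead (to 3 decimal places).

207.217 amu

Average mass = Σ (abundance × isotope mass) = 0.014000 × 203.973 + 0.241000 × 205.974 + 0.221000 × 206.976 + 0.524000 × 207.977
= 2.8556 + 49.6397 + 45.7417 + 108.9799 = 207.2169 amu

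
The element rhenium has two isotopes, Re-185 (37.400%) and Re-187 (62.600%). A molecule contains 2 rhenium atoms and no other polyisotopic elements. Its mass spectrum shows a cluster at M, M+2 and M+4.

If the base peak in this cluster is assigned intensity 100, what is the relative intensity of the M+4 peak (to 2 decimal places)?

(0.37400 + 0.62600)^2 gives M 0.1399, M+2 0.4682, M+4 0.3919; the largest is M+2.
P(M+2) = C(2,1) × 0.37400^1 × 0.62600^1 = 2 × 0.3740 × 0.6260 = 0.468248 (base)
P(M+4) = C(2,2) × 0.37400^0 × 0.62600^2 = 1 × 1.0000 × 0.391876 = 0.391876
Relative intensity = 0.391876 / 0.468248 × 100 = 83.69

83.69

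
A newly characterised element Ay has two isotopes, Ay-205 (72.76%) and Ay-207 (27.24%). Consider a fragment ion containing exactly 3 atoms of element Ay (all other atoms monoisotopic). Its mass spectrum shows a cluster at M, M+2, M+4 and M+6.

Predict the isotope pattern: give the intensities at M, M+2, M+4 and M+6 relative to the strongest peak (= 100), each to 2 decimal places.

The 3 Ay atoms are independent, so intensities follow the terms of (0.7276 + 0.2724)^3.
P(M) = 0.7276^3 = 0.385193
P(M+2) = 3 × 0.7276^2 × 0.2724^1 = 0.432627
P(M+4) = 3 × 0.7276^1 × 0.2724^2 = 0.161968
P(M+6) = 0.2724^3 = 0.020213
The M+2 peak is largest (0.432627); scaling to 100 gives 89.04 : 100.00 : 37.44 : 4.67.

89.04 : 100.00 : 37.44 : 4.67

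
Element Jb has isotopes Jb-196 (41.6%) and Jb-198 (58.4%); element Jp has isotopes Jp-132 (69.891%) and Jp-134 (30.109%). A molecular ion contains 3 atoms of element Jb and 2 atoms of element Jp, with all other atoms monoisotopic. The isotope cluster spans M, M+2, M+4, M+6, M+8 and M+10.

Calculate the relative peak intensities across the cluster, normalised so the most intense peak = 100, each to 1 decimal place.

10.3 : 52.2 : 100.0 : 88.9 : 35.8 : 5.3

Element Jb pattern (n=3): 0.0719913 : 0.30319411 : 0.42563789 : 0.1991767
Element Jp pattern (n=2): 0.48847519 : 0.42086962 : 0.09065519
Convolve the two distributions (both contribute in 2-u steps):
  M: 0.0719913×0.48847519 = 0.035166
  M+2: 0.0719913×0.42086962 + 0.30319411×0.48847519 = 0.178402
  M+4: 0.0719913×0.09065519 + 0.30319411×0.42086962 + 0.42563789×0.48847519 = 0.342045
  M+6: 0.30319411×0.09065519 + 0.42563789×0.42086962 + 0.1991767×0.48847519 = 0.303917
  M+8: 0.42563789×0.09065519 + 0.1991767×0.42086962 = 0.122414
  M+10: 0.1991767×0.09065519 = 0.018056
Scale to base peak (0.342045) = 100: 10.3 : 52.2 : 100.0 : 88.9 : 35.8 : 5.3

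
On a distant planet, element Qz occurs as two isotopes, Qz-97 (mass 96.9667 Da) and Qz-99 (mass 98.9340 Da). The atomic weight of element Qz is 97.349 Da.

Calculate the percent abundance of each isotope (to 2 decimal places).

Qz-97: 80.57%, Qz-99: 19.43%

Writing the weighted mean with unknown fraction x of Qz-97:
96.9667·x + 98.9340·(1 − x) = 97.349
(96.9667 − 98.9340)·x = 97.349 − 98.9340
x = -1.5850 / -1.9673 = 0.80567 → 80.57% Qz-97, 19.43% Qz-99.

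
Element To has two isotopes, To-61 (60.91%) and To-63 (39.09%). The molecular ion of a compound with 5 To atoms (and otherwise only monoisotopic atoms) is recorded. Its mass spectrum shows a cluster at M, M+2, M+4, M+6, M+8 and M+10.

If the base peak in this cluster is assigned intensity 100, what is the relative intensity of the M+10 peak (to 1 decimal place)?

Term probabilities: M 0.0838, M+2 0.2690, M+4 0.3453, M+6 0.2216, M+8 0.0711, M+10 0.0091. Base peak = M+4.
P(M+4) = C(5,2) × 0.6091^3 × 0.3909^2 = 10 × 0.22597781 × 0.15280281 = 0.345300 (base)
P(M+10) = C(5,5) × 0.6091^0 × 0.3909^5 = 1 × 1.0000 × 0.00912701 = 0.009127
Relative intensity = 0.009127 / 0.345300 × 100 = 2.6

2.6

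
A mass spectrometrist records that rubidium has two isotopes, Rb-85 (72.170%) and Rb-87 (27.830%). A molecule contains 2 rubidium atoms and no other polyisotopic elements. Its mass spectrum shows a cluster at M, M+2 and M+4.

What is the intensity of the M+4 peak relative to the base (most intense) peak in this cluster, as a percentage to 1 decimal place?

Binomial terms of (0.72170 + 0.27830)^2: M 0.5209, M+2 0.4017, M+4 0.0775 → M is the base peak.
P(M) = C(2,0) × 0.72170^2 × 0.27830^0 = 1 × 0.52085089 × 1.0000 = 0.520851 (base)
P(M+4) = C(2,2) × 0.72170^0 × 0.27830^2 = 1 × 1.0000 × 0.07745089 = 0.077451
Relative intensity = 0.077451 / 0.520851 × 100 = 14.9

14.9%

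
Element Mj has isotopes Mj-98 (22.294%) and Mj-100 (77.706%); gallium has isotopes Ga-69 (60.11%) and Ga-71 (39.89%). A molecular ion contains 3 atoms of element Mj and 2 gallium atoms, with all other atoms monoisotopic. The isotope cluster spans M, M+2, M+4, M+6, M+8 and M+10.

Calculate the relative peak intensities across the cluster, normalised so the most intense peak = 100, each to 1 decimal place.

Element Mj pattern (n=3): 0.01108062 : 0.11586488 : 0.40384839 : 0.46920611
Gallium pattern (n=2): 0.36132121 : 0.47955758 : 0.15912121
Convolve the two distributions (both contribute in 2-u steps):
  M: 0.01108062×0.36132121 = 0.004004
  M+2: 0.01108062×0.47955758 + 0.11586488×0.36132121 = 0.047178
  M+4: 0.01108062×0.15912121 + 0.11586488×0.47955758 + 0.40384839×0.36132121 = 0.203246
  M+6: 0.11586488×0.15912121 + 0.40384839×0.47955758 + 0.46920611×0.36132121 = 0.381639
  M+8: 0.40384839×0.15912121 + 0.46920611×0.47955758 = 0.289272
  M+10: 0.46920611×0.15912121 = 0.074661
Scale to base peak (0.381639) = 100: 1.0 : 12.4 : 53.3 : 100.0 : 75.8 : 19.6

1.0 : 12.4 : 53.3 : 100.0 : 75.8 : 19.6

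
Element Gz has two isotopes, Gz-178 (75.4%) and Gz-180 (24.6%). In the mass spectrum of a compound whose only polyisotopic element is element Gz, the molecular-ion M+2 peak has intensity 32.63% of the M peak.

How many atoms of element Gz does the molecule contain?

1

With n Gz atoms, P(M+2)/P(M) = C(n,1)·p^(n−1)q / p^n = n·q/p = n · 0.246/0.754.
n = 0.3263 × 0.754/0.246 = 1.00 ≈ 1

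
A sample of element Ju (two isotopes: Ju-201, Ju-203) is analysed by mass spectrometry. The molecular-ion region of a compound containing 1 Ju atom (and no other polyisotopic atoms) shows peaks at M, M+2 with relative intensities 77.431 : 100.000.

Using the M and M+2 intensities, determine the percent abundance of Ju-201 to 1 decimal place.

If p is the fraction of Ju that is Ju-201, then I(M+2)/I(M) = [C(1,1)·p^0·(1−p)] / p^1 = 1·(1−p)/p = 100.000/77.431 = 1.2915
(1−p)/p = 1.2915/1 = 1.2915  ⇒  p = 1/(1 + 1.2915) = 0.4364
Ju-201: 43.6%, Ju-203: 56.4%.

43.6%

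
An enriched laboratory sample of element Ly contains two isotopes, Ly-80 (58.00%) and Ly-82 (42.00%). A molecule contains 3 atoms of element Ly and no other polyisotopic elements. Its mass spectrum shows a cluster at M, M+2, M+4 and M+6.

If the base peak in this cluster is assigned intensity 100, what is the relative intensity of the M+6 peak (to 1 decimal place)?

17.5

(0.5800 + 0.4200)^3 gives M 0.1951, M+2 0.4239, M+4 0.3069, M+6 0.0741; the largest is M+2.
P(M+2) = C(3,1) × 0.5800^2 × 0.4200^1 = 3 × 0.3364 × 0.4200 = 0.423864 (base)
P(M+6) = C(3,3) × 0.5800^0 × 0.4200^3 = 1 × 1.0000 × 0.074088 = 0.074088
Relative intensity = 0.074088 / 0.423864 × 100 = 17.5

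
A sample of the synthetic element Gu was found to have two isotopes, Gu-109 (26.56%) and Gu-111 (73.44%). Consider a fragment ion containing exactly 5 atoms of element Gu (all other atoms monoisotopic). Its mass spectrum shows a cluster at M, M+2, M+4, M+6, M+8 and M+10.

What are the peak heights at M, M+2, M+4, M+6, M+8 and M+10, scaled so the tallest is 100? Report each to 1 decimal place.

Expanding (0.2656 + 0.7344)^5:
P(M) = 0.2656^5 = 0.001322
P(M+2) = 5 × 0.2656^4 × 0.7344^1 = 0.018273
P(M+4) = 10 × 0.2656^3 × 0.7344^2 = 0.101053
P(M+6) = 10 × 0.2656^2 × 0.7344^3 = 0.279418
P(M+8) = 5 × 0.2656^1 × 0.7344^4 = 0.386304
P(M+10) = 0.7344^5 = 0.213631
The M+8 peak is largest (0.386304); scaling to 100 gives 0.3 : 4.7 : 26.2 : 72.3 : 100.0 : 55.3.

0.3 : 4.7 : 26.2 : 72.3 : 100.0 : 55.3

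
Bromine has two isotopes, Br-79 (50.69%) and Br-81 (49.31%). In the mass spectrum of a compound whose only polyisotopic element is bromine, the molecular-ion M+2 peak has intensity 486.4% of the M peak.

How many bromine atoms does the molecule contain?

5

With n Br atoms, P(M+2)/P(M) = C(n,1)·p^(n−1)q / p^n = n·q/p = n · 0.4931/0.5069.
n = 4.864 × 0.5069/0.4931 = 5.00 ≈ 5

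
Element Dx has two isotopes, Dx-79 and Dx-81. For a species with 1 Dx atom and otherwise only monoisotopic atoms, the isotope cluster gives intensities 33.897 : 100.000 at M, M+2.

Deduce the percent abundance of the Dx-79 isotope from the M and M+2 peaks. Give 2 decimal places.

25.32%

Let p = fractional abundance of Dx-79. I(M+2)/I(M) = [C(1,1)·p^0·(1−p)] / p^1 = 1·(1−p)/p = 100.000/33.897 = 2.9501
(1−p)/p = 2.9501/1 = 2.9501  ⇒  p = 1/(1 + 2.9501) = 0.2532
Dx-79: 25.32%, Dx-81: 74.68%.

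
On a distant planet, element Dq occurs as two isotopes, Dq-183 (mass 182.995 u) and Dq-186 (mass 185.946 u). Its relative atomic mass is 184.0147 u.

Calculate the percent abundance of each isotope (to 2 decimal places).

Let x be the fractional abundance of Dq-183; then Dq-186 has abundance 1 − x.
182.995·x + 185.946·(1 − x) = 184.0147
(182.995 − 185.946)·x = 184.0147 − 185.946
x = -1.9313 / -2.951 = 0.65446 → 65.45% Dq-183, 34.55% Dq-186.

Dq-183: 65.45%, Dq-186: 34.55%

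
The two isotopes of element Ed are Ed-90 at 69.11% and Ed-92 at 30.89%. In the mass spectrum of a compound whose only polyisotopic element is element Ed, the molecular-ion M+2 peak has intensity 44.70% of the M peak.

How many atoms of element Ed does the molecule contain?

1

For n independent Ed atoms, I(M+2)/I(M) = n · (abundance Ed-92) / (abundance Ed-90) = n · 0.3089/0.6911.
n = 0.4470 × 0.6911/0.3089 = 1.00 ≈ 1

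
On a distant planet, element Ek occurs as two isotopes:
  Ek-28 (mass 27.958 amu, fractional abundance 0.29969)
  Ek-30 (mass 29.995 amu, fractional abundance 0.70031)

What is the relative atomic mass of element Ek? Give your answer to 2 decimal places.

29.38 amu

Weight each isotope mass by its fractional abundance: 0.29969 × 27.958 + 0.70031 × 29.995
= 8.3787 + 21.0058 = 29.3845 amu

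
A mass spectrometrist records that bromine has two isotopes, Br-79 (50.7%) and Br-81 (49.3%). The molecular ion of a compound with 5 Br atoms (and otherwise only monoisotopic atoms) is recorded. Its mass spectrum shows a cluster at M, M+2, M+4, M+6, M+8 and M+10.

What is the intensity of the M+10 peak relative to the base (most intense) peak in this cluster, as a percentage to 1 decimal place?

Binomial terms of (0.507 + 0.493)^5: M 0.0335, M+2 0.1629, M+4 0.3168, M+6 0.3080, M+8 0.1497, M+10 0.0291 → M+4 is the base peak.
P(M+4) = C(5,2) × 0.507^3 × 0.493^2 = 10 × 0.13032384 × 0.243049 = 0.316751 (base)
P(M+10) = C(5,5) × 0.507^0 × 0.493^5 = 1 × 1.0000 × 0.0291229 = 0.029123
Relative intensity = 0.029123 / 0.316751 × 100 = 9.2

9.2%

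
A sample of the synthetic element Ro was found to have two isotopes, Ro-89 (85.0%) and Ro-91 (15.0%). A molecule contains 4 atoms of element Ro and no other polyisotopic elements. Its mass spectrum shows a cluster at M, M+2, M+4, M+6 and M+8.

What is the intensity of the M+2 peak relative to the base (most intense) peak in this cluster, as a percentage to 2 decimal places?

(0.850 + 0.150)^4 gives M 0.5220, M+2 0.3685, M+4 0.0975, M+6 0.0115, M+8 0.0005; the largest is M.
P(M) = C(4,0) × 0.850^4 × 0.150^0 = 1 × 0.52200625 × 1.0000 = 0.522006 (base)
P(M+2) = C(4,1) × 0.850^3 × 0.150^1 = 4 × 0.614125 × 0.1500 = 0.368475
Relative intensity = 0.368475 / 0.522006 × 100 = 70.59

70.59%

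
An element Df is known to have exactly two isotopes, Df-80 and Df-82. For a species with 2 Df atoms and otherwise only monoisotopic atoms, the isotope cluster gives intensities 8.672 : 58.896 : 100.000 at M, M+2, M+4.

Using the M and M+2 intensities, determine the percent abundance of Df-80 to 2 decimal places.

22.75%

Let p = fractional abundance of Df-80. I(M+2)/I(M) = [C(2,1)·p^1·(1−p)] / p^2 = 2·(1−p)/p = 58.896/8.672 = 6.7915
(1−p)/p = 6.7915/2 = 3.3958  ⇒  p = 1/(1 + 3.3958) = 0.2275
Df-80: 22.75%, Df-82: 77.25%.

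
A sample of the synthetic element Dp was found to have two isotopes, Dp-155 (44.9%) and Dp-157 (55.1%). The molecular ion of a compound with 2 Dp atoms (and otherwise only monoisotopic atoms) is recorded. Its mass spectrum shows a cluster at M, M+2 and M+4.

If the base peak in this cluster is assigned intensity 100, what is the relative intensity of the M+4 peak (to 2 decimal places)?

Binomial terms of (0.449 + 0.551)^2: M 0.2016, M+2 0.4948, M+4 0.3036 → M+2 is the base peak.
P(M+2) = C(2,1) × 0.449^1 × 0.551^1 = 2 × 0.4490 × 0.5510 = 0.494798 (base)
P(M+4) = C(2,2) × 0.449^0 × 0.551^2 = 1 × 1.0000 × 0.303601 = 0.303601
Relative intensity = 0.303601 / 0.494798 × 100 = 61.36

61.36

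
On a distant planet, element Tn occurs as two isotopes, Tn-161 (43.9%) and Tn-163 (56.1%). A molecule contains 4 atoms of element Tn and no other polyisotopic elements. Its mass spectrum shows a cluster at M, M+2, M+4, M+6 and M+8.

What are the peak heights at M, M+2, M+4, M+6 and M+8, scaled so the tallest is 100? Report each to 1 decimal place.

10.2 : 52.2 : 100.0 : 85.2 : 27.2

Expanding (0.439 + 0.561)^4:
P(M) = 0.439^4 = 0.037141
P(M+2) = 4 × 0.439^3 × 0.561^1 = 0.189853
P(M+4) = 6 × 0.439^2 × 0.561^2 = 0.363920
P(M+6) = 4 × 0.439^1 × 0.561^3 = 0.310037
P(M+8) = 0.561^4 = 0.099049
The M+4 peak is largest (0.363920); scaling to 100 gives 10.2 : 52.2 : 100.0 : 85.2 : 27.2.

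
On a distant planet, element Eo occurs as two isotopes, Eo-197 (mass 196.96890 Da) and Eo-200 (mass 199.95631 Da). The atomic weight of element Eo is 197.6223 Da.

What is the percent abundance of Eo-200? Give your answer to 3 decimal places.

With x = fraction of Eo-197 (so Eo-200 is 1 − x):
196.96890·x + 199.95631·(1 − x) = 197.6223
(196.96890 − 199.95631)·x = 197.6223 − 199.95631
x = -2.33401 / -2.98741 = 0.78128 → 78.128% Eo-197, 21.872% Eo-200.

21.872%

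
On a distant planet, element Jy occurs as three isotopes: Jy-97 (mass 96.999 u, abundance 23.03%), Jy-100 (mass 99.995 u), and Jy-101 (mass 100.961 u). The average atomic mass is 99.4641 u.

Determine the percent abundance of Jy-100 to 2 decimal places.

60.50%

The remaining 76.97% is split between Jy-100 (fraction x) and Jy-101 (fraction 0.7697 − x).
Substituting: 99.995x + 100.961(0.7697 − x) = 77.1252303
(99.995 − 100.961)x = -0.5844514  ⇒  x = 0.60502, y = 0.16468
Jy-100: 60.50%, Jy-101: 16.47%.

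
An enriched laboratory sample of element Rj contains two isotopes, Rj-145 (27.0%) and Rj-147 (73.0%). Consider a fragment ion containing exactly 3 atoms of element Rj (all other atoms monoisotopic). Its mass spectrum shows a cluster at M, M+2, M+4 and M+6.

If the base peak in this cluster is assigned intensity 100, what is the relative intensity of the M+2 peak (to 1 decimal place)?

37.0

Binomial terms of (0.270 + 0.730)^3: M 0.0197, M+2 0.1597, M+4 0.4316, M+6 0.3890 → M+4 is the base peak.
P(M+4) = C(3,2) × 0.270^1 × 0.730^2 = 3 × 0.2700 × 0.5329 = 0.431649 (base)
P(M+2) = C(3,1) × 0.270^2 × 0.730^1 = 3 × 0.0729 × 0.7300 = 0.159651
Relative intensity = 0.159651 / 0.431649 × 100 = 37.0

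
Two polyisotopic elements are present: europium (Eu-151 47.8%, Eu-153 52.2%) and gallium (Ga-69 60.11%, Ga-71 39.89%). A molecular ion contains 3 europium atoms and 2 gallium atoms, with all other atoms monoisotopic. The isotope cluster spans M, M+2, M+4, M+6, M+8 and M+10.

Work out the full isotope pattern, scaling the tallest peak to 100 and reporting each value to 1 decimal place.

Europium pattern (n=3): 0.10921535 : 0.35780594 : 0.39074206 : 0.14223665
Gallium pattern (n=2): 0.36132121 : 0.47955758 : 0.15912121
Convolve the two distributions (both contribute in 2-u steps):
  M: 0.10921535×0.36132121 = 0.039462
  M+2: 0.10921535×0.47955758 + 0.35780594×0.36132121 = 0.181658
  M+4: 0.10921535×0.15912121 + 0.35780594×0.47955758 + 0.39074206×0.36132121 = 0.330150
  M+6: 0.35780594×0.15912121 + 0.39074206×0.47955758 + 0.14223665×0.36132121 = 0.295711
  M+8: 0.39074206×0.15912121 + 0.14223665×0.47955758 = 0.130386
  M+10: 0.14223665×0.15912121 = 0.022633
Scale to base peak (0.330150) = 100: 12.0 : 55.0 : 100.0 : 89.6 : 39.5 : 6.9

12.0 : 55.0 : 100.0 : 89.6 : 39.5 : 6.9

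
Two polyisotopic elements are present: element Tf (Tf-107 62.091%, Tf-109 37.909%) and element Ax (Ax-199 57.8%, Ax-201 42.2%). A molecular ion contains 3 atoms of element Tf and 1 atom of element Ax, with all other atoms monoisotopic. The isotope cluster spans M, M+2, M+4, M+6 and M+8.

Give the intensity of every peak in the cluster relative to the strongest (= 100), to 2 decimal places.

39.04 : 100.00 : 95.86 : 40.76 : 6.49

Element Tf pattern (n=3): 0.23937895 : 0.43845083 : 0.26769149 : 0.05447873
Element Ax pattern (n=1): 0.5780 : 0.4220
Convolve the two distributions (both contribute in 2-u steps):
  M: 0.23937895×0.5780 = 0.138361
  M+2: 0.23937895×0.4220 + 0.43845083×0.5780 = 0.354442
  M+4: 0.43845083×0.4220 + 0.26769149×0.5780 = 0.339752
  M+6: 0.26769149×0.4220 + 0.05447873×0.5780 = 0.144455
  M+8: 0.05447873×0.4220 = 0.022990
Scale to base peak (0.354442) = 100: 39.04 : 100.00 : 95.86 : 40.76 : 6.49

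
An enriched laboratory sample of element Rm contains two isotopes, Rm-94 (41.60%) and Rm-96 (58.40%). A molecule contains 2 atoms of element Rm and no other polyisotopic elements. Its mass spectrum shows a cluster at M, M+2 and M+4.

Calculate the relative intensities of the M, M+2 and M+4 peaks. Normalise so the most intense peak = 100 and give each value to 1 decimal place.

35.6 : 100.0 : 70.2

Expanding (0.4160 + 0.5840)^2:
P(M) = 0.4160^2 = 0.173056
P(M+2) = 2 × 0.4160^1 × 0.5840^1 = 0.485888
P(M+4) = 0.5840^2 = 0.341056
The M+2 peak is largest (0.485888); scaling to 100 gives 35.6 : 100.0 : 70.2.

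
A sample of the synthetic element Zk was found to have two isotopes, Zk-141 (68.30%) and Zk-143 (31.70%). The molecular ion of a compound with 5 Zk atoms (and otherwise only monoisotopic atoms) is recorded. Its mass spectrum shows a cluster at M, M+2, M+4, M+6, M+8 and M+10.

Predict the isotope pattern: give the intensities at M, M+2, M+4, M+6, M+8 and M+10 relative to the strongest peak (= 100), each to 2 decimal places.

Expanding (0.6830 + 0.3170)^5:
P(M) = 0.6830^5 = 0.148629
P(M+2) = 5 × 0.6830^4 × 0.3170^1 = 0.344915
P(M+4) = 10 × 0.6830^3 × 0.3170^2 = 0.320170
P(M+6) = 10 × 0.6830^2 × 0.3170^3 = 0.148600
P(M+8) = 5 × 0.6830^1 × 0.3170^4 = 0.034485
P(M+10) = 0.3170^5 = 0.003201
The M+2 peak is largest (0.344915); scaling to 100 gives 43.09 : 100.00 : 92.83 : 43.08 : 10.00 : 0.93.

43.09 : 100.00 : 92.83 : 43.08 : 10.00 : 0.93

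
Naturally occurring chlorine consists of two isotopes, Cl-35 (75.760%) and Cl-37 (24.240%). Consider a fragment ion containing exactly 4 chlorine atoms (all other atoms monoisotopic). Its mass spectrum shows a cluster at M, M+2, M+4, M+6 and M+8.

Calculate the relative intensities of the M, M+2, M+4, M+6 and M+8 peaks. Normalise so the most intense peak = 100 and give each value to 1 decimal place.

78.1 : 100.0 : 48.0 : 10.2 : 0.8

Expanding (0.75760 + 0.24240)^4:
P(M) = 0.75760^4 = 0.329428
P(M+2) = 4 × 0.75760^3 × 0.24240^1 = 0.421612
P(M+4) = 6 × 0.75760^2 × 0.24240^2 = 0.202347
P(M+6) = 4 × 0.75760^1 × 0.24240^3 = 0.043162
P(M+8) = 0.24240^4 = 0.003452
The M+2 peak is largest (0.421612); scaling to 100 gives 78.1 : 100.0 : 48.0 : 10.2 : 0.8.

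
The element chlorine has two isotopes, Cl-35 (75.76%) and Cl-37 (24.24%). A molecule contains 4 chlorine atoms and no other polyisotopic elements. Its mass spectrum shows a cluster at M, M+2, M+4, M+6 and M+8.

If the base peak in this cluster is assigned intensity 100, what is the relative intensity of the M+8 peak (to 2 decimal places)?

0.82

Term probabilities: M 0.3294, M+2 0.4216, M+4 0.2023, M+6 0.0432, M+8 0.0035. Base peak = M+2.
P(M+2) = C(4,1) × 0.7576^3 × 0.2424^1 = 4 × 0.4348304 × 0.2424 = 0.421612 (base)
P(M+8) = C(4,4) × 0.7576^0 × 0.2424^4 = 1 × 1.0000 × 0.00345247 = 0.003452
Relative intensity = 0.003452 / 0.421612 × 100 = 0.82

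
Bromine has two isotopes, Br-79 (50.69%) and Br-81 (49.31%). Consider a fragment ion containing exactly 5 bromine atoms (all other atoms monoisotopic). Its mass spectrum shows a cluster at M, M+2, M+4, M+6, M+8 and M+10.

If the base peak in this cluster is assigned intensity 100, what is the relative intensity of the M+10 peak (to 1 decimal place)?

9.2

(0.5069 + 0.4931)^5 gives M 0.0335, M+2 0.1628, M+4 0.3167, M+6 0.3081, M+8 0.1498, M+10 0.0292; the largest is M+4.
P(M+4) = C(5,2) × 0.5069^3 × 0.4931^2 = 10 × 0.13024674 × 0.24314761 = 0.316692 (base)
P(M+10) = C(5,5) × 0.5069^0 × 0.4931^5 = 1 × 1.0000 × 0.02915245 = 0.029152
Relative intensity = 0.029152 / 0.316692 × 100 = 9.2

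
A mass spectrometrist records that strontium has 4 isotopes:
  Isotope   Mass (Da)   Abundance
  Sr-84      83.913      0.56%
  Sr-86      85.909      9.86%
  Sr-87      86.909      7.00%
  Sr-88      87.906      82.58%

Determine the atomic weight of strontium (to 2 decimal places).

87.62 Da

The abundance-weighted mean is 0.0056 × 83.913 + 0.0986 × 85.909 + 0.0700 × 86.909 + 0.8258 × 87.906
= 0.4699 + 8.4706 + 6.0836 + 72.5928 = 87.6169 Da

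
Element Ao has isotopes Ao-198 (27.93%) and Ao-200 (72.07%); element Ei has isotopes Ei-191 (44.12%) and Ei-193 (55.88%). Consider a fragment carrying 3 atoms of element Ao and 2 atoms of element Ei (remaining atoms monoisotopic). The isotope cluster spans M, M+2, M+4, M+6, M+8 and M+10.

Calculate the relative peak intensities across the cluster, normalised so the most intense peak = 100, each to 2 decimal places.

Element Ao pattern (n=3): 0.02178777 : 0.16866216 : 0.43521237 : 0.3743377
Element Ei pattern (n=2): 0.19465744 : 0.49308512 : 0.31225744
Convolve the two distributions (both contribute in 2-u steps):
  M: 0.02178777×0.19465744 = 0.004241
  M+2: 0.02178777×0.49308512 + 0.16866216×0.19465744 = 0.043575
  M+4: 0.02178777×0.31225744 + 0.16866216×0.49308512 + 0.43521237×0.19465744 = 0.174686
  M+6: 0.16866216×0.31225744 + 0.43521237×0.49308512 + 0.3743377×0.19465744 = 0.340130
  M+8: 0.43521237×0.31225744 + 0.3743377×0.49308512 = 0.320479
  M+10: 0.3743377×0.31225744 = 0.116890
Scale to base peak (0.340130) = 100: 1.25 : 12.81 : 51.36 : 100.00 : 94.22 : 34.37

1.25 : 12.81 : 51.36 : 100.00 : 94.22 : 34.37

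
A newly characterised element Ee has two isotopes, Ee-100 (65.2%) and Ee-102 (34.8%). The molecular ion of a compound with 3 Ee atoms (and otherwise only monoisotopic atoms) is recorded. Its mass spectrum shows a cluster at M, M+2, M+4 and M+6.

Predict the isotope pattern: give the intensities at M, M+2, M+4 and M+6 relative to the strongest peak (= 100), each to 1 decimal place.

62.5 : 100.0 : 53.4 : 9.5

Expanding (0.652 + 0.348)^3:
P(M) = 0.652^3 = 0.277168
P(M+2) = 3 × 0.652^2 × 0.348^1 = 0.443809
P(M+4) = 3 × 0.652^1 × 0.348^2 = 0.236879
P(M+6) = 0.348^3 = 0.042144
The M+2 peak is largest (0.443809); scaling to 100 gives 62.5 : 100.0 : 53.4 : 9.5.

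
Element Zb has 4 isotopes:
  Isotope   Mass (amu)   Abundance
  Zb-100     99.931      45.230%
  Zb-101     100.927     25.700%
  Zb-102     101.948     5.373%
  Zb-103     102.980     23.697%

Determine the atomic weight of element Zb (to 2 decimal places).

101.02 amu

The abundance-weighted mean is 0.45230 × 99.931 + 0.25700 × 100.927 + 0.05373 × 101.948 + 0.23697 × 102.980
= 45.1988 + 25.9382 + 5.4777 + 24.4032 = 101.0179 amu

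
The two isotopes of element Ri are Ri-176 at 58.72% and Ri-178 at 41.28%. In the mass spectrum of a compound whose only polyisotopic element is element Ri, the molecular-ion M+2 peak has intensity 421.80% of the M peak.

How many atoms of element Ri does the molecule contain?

With n Ri atoms, P(M+2)/P(M) = C(n,1)·p^(n−1)q / p^n = n·q/p = n · 0.4128/0.5872.
n = 4.2180 × 0.5872/0.4128 = 6.00 ≈ 6

6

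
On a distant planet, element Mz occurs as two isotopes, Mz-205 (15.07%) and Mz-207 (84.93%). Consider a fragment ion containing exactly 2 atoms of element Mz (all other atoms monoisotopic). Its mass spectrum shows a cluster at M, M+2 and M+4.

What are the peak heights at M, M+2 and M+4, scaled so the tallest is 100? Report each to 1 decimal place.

The 2 Mz atoms are independent, so intensities follow the terms of (0.1507 + 0.8493)^2.
P(M) = 0.1507^2 = 0.022710
P(M+2) = 2 × 0.1507^1 × 0.8493^1 = 0.255979
P(M+4) = 0.8493^2 = 0.721310
The M+4 peak is largest (0.721310); scaling to 100 gives 3.1 : 35.5 : 100.0.

3.1 : 35.5 : 100.0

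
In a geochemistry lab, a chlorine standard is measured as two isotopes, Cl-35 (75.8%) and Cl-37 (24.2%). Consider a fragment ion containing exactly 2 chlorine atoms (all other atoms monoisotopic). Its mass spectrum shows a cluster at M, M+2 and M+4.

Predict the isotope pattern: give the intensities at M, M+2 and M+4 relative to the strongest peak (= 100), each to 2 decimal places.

100.00 : 63.85 : 10.19

The 2 Cl atoms are independent, so intensities follow the terms of (0.758 + 0.242)^2.
P(M) = 0.758^2 = 0.574564
P(M+2) = 2 × 0.758^1 × 0.242^1 = 0.366872
P(M+4) = 0.242^2 = 0.058564
The M peak is largest (0.574564); scaling to 100 gives 100.00 : 63.85 : 10.19.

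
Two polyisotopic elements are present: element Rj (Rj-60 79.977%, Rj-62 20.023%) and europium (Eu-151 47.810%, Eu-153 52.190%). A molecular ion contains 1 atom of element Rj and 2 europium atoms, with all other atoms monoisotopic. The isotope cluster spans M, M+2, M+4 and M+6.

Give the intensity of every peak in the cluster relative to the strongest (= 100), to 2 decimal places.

41.09 : 100.00 : 71.43 : 12.26

Element Rj pattern (n=1): 0.79977 : 0.20023
Europium pattern (n=2): 0.22857961 : 0.49904078 : 0.27237961
Convolve the two distributions (both contribute in 2-u steps):
  M: 0.79977×0.22857961 = 0.182811
  M+2: 0.79977×0.49904078 + 0.20023×0.22857961 = 0.444886
  M+4: 0.79977×0.27237961 + 0.20023×0.49904078 = 0.317764
  M+6: 0.20023×0.27237961 = 0.054539
Scale to base peak (0.444886) = 100: 41.09 : 100.00 : 71.43 : 12.26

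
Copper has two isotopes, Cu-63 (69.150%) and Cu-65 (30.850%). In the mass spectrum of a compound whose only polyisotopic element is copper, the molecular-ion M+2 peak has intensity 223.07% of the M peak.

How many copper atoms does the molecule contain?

The M+2/M ratio from n Cu atoms is n · q/p = n · 0.30850/0.69150.
n = 2.2307 × 0.69150/0.30850 = 5.00 ≈ 5

5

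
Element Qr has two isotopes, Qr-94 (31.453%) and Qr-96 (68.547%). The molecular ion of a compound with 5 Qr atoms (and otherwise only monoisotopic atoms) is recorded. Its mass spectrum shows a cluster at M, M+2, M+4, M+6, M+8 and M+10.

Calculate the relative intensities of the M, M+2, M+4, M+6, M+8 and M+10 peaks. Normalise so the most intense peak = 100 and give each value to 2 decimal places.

The 5 Qr atoms are independent, so intensities follow the terms of (0.31453 + 0.68547)^5.
P(M) = 0.31453^5 = 0.003078
P(M+2) = 5 × 0.31453^4 × 0.68547^1 = 0.033543
P(M+4) = 10 × 0.31453^3 × 0.68547^2 = 0.146205
P(M+6) = 10 × 0.31453^2 × 0.68547^3 = 0.318632
P(M+8) = 5 × 0.31453^1 × 0.68547^4 = 0.347205
P(M+10) = 0.68547^5 = 0.151336
The M+8 peak is largest (0.347205); scaling to 100 gives 0.89 : 9.66 : 42.11 : 91.77 : 100.00 : 43.59.

0.89 : 9.66 : 42.11 : 91.77 : 100.00 : 43.59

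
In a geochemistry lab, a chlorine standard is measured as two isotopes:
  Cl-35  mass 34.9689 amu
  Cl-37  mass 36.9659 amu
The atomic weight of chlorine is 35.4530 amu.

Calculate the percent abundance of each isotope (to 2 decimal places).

Cl-35: 75.76%, Cl-37: 24.24%

With x = fraction of Cl-35 (so Cl-37 is 1 − x):
34.9689·x + 36.9659·(1 − x) = 35.4530
(34.9689 − 36.9659)·x = 35.4530 − 36.9659
x = -1.5129 / -1.9970 = 0.75759 → 75.76% Cl-35, 24.24% Cl-37.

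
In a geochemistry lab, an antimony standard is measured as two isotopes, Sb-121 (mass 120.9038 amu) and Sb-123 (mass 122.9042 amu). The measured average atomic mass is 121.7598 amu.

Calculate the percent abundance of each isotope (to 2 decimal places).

Sb-121: 57.21%, Sb-123: 42.79%

Writing the weighted mean with unknown fraction x of Sb-121:
120.9038·x + 122.9042·(1 − x) = 121.7598
(120.9038 − 122.9042)·x = 121.7598 − 122.9042
x = -1.1444 / -2.0004 = 0.57209 → 57.21% Sb-121, 42.79% Sb-123.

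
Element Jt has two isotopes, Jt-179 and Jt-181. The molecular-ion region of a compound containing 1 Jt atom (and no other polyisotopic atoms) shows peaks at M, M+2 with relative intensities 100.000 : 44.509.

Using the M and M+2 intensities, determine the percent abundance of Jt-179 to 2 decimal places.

Let p = fractional abundance of Jt-179. I(M+2)/I(M) = [C(1,1)·p^0·(1−p)] / p^1 = 1·(1−p)/p = 44.509/100.000 = 0.4451
(1−p)/p = 0.4451/1 = 0.4451  ⇒  p = 1/(1 + 0.4451) = 0.6920
Jt-179: 69.20%, Jt-181: 30.80%.

69.20%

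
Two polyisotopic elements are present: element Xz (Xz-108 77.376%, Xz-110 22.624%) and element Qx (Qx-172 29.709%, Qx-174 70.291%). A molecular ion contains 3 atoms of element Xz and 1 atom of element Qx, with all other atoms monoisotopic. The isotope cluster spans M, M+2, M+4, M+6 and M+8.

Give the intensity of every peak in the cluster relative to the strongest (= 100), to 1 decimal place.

Element Xz pattern (n=3): 0.46325362 : 0.40635274 : 0.11881364 : 0.01157999
Element Qx pattern (n=1): 0.29709 : 0.70291
Convolve the two distributions (both contribute in 2-u steps):
  M: 0.46325362×0.29709 = 0.137628
  M+2: 0.46325362×0.70291 + 0.40635274×0.29709 = 0.446349
  M+4: 0.40635274×0.70291 + 0.11881364×0.29709 = 0.320928
  M+6: 0.11881364×0.70291 + 0.01157999×0.29709 = 0.086956
  M+8: 0.01157999×0.70291 = 0.008140
Scale to base peak (0.446349) = 100: 30.8 : 100.0 : 71.9 : 19.5 : 1.8

30.8 : 100.0 : 71.9 : 19.5 : 1.8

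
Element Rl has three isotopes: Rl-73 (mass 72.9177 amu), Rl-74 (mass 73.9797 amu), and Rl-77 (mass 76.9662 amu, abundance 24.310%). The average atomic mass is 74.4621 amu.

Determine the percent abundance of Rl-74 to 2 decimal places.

52.75%

Let x and y be the fractions of Rl-73 and Rl-74. Then x + y = 1 − 0.24310 = 0.75690 and 72.9177x + 73.9797y = 74.4621 − 0.24310×76.9662 = 55.75161678.
Substituting: 72.9177x + 73.9797(0.75690 − x) = 55.75161678
(72.9177 − 73.9797)x = -0.24361815  ⇒  x = 0.22940, y = 0.52750
Rl-73: 22.94%, Rl-74: 52.75%.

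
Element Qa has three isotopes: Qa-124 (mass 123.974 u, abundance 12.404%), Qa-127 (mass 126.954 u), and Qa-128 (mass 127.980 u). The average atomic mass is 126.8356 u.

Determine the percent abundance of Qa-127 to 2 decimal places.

63.11%

The remaining 87.596% is split between Qa-127 (fraction x) and Qa-128 (fraction 0.87596 − x).
Substituting: 126.954x + 127.980(0.87596 − x) = 111.45786504
(126.954 − 127.980)x = -0.64749576  ⇒  x = 0.63109, y = 0.24487
Qa-127: 63.11%, Qa-128: 24.49%.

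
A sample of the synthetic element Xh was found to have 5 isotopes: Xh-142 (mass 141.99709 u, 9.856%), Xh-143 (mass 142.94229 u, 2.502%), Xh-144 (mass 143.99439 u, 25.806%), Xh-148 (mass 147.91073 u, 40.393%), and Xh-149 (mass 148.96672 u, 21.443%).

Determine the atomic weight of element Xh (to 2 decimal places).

146.42 u

Weight each isotope mass by its fractional abundance: 0.09856 × 141.99709 + 0.02502 × 142.94229 + 0.25806 × 143.99439 + 0.40393 × 147.91073 + 0.21443 × 148.96672
= 13.995233 + 3.576416 + 37.159192 + 59.745581 + 31.942934 = 146.419356 u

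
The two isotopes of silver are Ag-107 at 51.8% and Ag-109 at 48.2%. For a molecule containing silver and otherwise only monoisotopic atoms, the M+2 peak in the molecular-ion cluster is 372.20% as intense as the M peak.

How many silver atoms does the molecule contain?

For n independent Ag atoms, I(M+2)/I(M) = n · (abundance Ag-109) / (abundance Ag-107) = n · 0.482/0.518.
n = 3.7220 × 0.518/0.482 = 4.00 ≈ 4

4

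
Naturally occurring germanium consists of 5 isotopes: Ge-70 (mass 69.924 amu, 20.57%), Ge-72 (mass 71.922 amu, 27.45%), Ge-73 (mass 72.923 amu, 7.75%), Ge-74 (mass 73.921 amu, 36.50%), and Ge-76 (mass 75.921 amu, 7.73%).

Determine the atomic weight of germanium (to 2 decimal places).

The abundance-weighted mean is 0.2057 × 69.924 + 0.2745 × 71.922 + 0.0775 × 72.923 + 0.3650 × 73.921 + 0.0773 × 75.921
= 14.3834 + 19.7426 + 5.6515 + 26.9812 + 5.8687 = 72.6274 amu

72.63 amu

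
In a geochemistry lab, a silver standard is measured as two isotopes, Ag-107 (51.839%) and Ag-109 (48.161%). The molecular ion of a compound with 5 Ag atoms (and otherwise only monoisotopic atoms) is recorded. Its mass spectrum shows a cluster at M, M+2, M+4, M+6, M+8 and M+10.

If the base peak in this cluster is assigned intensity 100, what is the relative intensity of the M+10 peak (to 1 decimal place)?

8.0

Term probabilities: M 0.0374, M+2 0.1739, M+4 0.3231, M+6 0.3002, M+8 0.1394, M+10 0.0259. Base peak = M+4.
P(M+4) = C(5,2) × 0.51839^3 × 0.48161^2 = 10 × 0.13930601 × 0.23194819 = 0.323118 (base)
P(M+10) = C(5,5) × 0.51839^0 × 0.48161^5 = 1 × 1.0000 × 0.0259106 = 0.025911
Relative intensity = 0.025911 / 0.323118 × 100 = 8.0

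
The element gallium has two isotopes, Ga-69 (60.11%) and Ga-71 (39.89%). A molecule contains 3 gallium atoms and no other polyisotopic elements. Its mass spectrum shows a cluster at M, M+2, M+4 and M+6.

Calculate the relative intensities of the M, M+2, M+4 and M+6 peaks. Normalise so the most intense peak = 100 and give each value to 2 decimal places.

The 3 Ga atoms are independent, so intensities follow the terms of (0.6011 + 0.3989)^3.
P(M) = 0.6011^3 = 0.217190
P(M+2) = 3 × 0.6011^2 × 0.3989^1 = 0.432393
P(M+4) = 3 × 0.6011^1 × 0.3989^2 = 0.286943
P(M+6) = 0.3989^3 = 0.063473
The M+2 peak is largest (0.432393); scaling to 100 gives 50.23 : 100.00 : 66.36 : 14.68.

50.23 : 100.00 : 66.36 : 14.68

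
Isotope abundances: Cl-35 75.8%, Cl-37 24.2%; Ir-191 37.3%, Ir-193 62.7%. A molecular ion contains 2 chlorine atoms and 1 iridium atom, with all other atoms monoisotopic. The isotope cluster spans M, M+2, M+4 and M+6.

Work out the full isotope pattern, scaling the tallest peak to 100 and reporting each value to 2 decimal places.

43.11 : 100.00 : 50.67 : 7.39

Chlorine pattern (n=2): 0.574564 : 0.366872 : 0.058564
Iridium pattern (n=1): 0.3730 : 0.6270
Convolve the two distributions (both contribute in 2-u steps):
  M: 0.574564×0.3730 = 0.214312
  M+2: 0.574564×0.6270 + 0.366872×0.3730 = 0.497095
  M+4: 0.366872×0.6270 + 0.058564×0.3730 = 0.251873
  M+6: 0.058564×0.6270 = 0.036720
Scale to base peak (0.497095) = 100: 43.11 : 100.00 : 50.67 : 7.39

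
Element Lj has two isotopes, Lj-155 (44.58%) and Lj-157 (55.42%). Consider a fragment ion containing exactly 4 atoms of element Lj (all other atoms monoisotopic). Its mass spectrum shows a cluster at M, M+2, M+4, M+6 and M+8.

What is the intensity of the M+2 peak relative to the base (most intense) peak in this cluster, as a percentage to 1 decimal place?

(0.4458 + 0.5542)^4 gives M 0.0395, M+2 0.1964, M+4 0.3662, M+6 0.3035, M+8 0.0943; the largest is M+4.
P(M+4) = C(4,2) × 0.4458^2 × 0.5542^2 = 6 × 0.19873764 × 0.30713764 = 0.366239 (base)
P(M+2) = C(4,1) × 0.4458^3 × 0.5542^1 = 4 × 0.08859724 × 0.5542 = 0.196402
Relative intensity = 0.196402 / 0.366239 × 100 = 53.6

53.6%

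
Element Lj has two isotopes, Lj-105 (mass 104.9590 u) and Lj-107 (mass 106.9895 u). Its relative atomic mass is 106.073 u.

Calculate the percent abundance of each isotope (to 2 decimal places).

Lj-105: 45.14%, Lj-107: 54.86%

Writing the weighted mean with unknown fraction x of Lj-105:
104.9590·x + 106.9895·(1 − x) = 106.073
(104.9590 − 106.9895)·x = 106.073 − 106.9895
x = -0.9165 / -2.0305 = 0.45137 → 45.14% Lj-105, 54.86% Lj-107.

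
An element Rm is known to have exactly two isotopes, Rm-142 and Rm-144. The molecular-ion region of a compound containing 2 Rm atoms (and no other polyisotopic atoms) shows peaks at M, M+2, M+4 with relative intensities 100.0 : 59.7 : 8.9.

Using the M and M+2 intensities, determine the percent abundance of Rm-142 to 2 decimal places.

77.01%

Write p for the Rm-142 fraction. I(M+2)/I(M) = [C(2,1)·p^1·(1−p)] / p^2 = 2·(1−p)/p = 59.7/100.0 = 0.5970
(1−p)/p = 0.5970/2 = 0.2985  ⇒  p = 1/(1 + 0.2985) = 0.7701
Rm-142: 77.01%, Rm-144: 22.99%.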